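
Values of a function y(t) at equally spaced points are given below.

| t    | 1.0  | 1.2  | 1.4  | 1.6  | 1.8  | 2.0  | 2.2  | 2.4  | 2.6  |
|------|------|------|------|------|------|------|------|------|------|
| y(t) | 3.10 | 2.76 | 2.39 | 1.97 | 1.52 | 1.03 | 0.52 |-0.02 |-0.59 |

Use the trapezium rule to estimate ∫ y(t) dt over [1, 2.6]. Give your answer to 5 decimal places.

2.28500

h = 0.2, n = 8.
(h/2)·[y₀ + 2y₁ + 2y₂ + 2y₃ + 2y₄ + 2y₅ + 2y₆ + 2y₇ + y₈] = 0.1·(22.85) = 2.28500.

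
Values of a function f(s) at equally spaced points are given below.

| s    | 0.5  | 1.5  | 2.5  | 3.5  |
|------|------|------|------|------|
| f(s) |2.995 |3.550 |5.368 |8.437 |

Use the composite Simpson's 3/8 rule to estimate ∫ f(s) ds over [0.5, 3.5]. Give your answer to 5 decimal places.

14.31975

h = 1, n = 3.
(3h/8)·[y₀ + 3y₁ + 3y₂ + y₃] = 0.375·(38.186) = 14.31975.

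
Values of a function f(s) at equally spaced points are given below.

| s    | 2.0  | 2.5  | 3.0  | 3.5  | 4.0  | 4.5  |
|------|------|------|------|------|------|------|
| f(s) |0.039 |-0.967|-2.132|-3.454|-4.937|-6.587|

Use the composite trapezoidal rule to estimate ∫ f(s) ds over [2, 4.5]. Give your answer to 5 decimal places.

h = 0.5, n = 5.
(h/2)·[y₀ + 2y₁ + 2y₂ + 2y₃ + 2y₄ + y₅] = 0.25·(-29.528) = -7.38200.

-7.38200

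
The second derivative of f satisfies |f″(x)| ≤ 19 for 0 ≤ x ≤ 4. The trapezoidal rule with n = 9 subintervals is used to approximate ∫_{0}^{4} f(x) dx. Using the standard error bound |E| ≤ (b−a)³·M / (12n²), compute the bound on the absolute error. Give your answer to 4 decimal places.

|E| ≤ (4)³·19 / (12·9²) = 1216/972 = 1.2510.

1.2510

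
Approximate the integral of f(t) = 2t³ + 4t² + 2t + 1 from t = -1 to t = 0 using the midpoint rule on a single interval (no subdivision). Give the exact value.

0.75

M = (b−a)·f(-0.5) = 1·(0.75) = 0.75.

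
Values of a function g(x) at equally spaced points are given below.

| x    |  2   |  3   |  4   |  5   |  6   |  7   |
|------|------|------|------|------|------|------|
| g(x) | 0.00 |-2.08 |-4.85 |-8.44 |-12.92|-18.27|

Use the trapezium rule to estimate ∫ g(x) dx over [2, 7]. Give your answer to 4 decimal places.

-37.4250

h = 1, n = 5.
(h/2)·[y₀ + 2y₁ + 2y₂ + 2y₃ + 2y₄ + y₅] = 0.5·(-74.85) = -37.4250.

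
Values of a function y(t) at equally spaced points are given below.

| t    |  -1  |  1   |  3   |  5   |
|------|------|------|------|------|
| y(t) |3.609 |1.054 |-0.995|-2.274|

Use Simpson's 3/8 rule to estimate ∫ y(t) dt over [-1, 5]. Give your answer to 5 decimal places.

h = 2, n = 3.
(3h/8)·[y₀ + 3y₁ + 3y₂ + y₃] = 0.75·(1.512) = 1.13400.

1.13400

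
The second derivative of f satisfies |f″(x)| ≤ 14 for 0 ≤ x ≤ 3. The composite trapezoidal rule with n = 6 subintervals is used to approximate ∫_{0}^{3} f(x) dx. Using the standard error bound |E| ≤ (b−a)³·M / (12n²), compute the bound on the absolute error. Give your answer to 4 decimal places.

0.8750

|E| ≤ (3)³·14 / (12·6²) = 378/432 = 0.8750.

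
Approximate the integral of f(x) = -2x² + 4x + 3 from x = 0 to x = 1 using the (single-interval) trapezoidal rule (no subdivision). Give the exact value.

4

T = (b−a)/2 · [f(0) + f(1)] = 0.5·[3 + 5] = 4.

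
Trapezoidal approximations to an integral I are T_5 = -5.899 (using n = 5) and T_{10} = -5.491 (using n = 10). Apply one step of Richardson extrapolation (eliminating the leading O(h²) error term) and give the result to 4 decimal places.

-5.3550

R = (4·T_{10} − T_5) / 3 = (4·(-5.491) − (-5.899))/3 = (-16.065)/3 = -5.3550.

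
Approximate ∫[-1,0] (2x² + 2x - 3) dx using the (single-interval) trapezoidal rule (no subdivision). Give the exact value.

-3

T = (b−a)/2 · [f(-1) + f(0)] = 0.5·[(-3) + (-3)] = -3.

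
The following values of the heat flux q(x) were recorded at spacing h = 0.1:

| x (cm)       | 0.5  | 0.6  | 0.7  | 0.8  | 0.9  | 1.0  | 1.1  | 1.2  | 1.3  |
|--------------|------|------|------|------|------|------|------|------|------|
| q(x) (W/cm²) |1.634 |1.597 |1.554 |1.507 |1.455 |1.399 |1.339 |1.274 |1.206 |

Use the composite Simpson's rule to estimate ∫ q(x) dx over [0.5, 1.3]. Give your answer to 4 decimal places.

h = 0.1, n = 8.
(h/3)·[y₀ + 4y₁ + 2y₂ + 4y₃ + 2y₄ + 4y₅ + 2y₆ + 4y₇ + y₈] = 0.033333·(34.644) = 1.1548.

1.1548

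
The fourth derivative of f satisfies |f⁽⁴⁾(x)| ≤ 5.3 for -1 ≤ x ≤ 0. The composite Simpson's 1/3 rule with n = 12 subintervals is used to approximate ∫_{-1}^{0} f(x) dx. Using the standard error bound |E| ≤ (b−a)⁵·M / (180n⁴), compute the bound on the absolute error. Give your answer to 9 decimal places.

|E| ≤ (1)⁵·5.3 / (180·12⁴) = 5.3/3732480 = 0.000001420.

0.000001420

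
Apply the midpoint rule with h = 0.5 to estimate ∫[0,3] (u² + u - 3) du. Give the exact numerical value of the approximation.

h = (3 − 0)/6 = 0.5.
Midpoints m₁,…,m₆ = 0.25, 0.75, 1.25, 1.75, 2.25, 2.75.
f(m₁)=-2.6875, f(m₂)=-1.6875, f(m₃)=-0.1875, f(m₄)=1.8125, f(m₅)=4.3125, f(m₆)=7.3125.
h·[f(m₁) + f(m₂) + f(m₃) + f(m₄) + f(m₅) + f(m₆)] = 0.5·(8.875) = 4.4375.

4.4375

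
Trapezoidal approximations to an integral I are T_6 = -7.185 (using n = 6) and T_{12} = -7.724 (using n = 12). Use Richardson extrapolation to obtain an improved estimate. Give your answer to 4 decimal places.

R = (4·T_{12} − T_6) / 3 = (4·(-7.724) − (-7.185))/3 = (-23.711)/3 = -7.9037.

-7.9037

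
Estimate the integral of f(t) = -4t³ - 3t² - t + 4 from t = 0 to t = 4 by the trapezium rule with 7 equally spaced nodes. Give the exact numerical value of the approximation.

-320

h = (4 − 0)/6 = 0.666667.
Nodes t₀,…,t₆ = 0, 0.666667, 1.333333, 2, 2.666667, 3.333333, 4.
f(t) = -4t³ - 3t² - t + 4: f₀=4, f₁=0.814815, f₂=-12.148148, f₃=-42, f₄=-95.851852, f₅=-180.814815, f₆=-304.
(h/2)·[f₀ + 2f₁ + 2f₂ + 2f₃ + 2f₄ + 2f₅ + f₆] = 0.333333·(-960) = -320.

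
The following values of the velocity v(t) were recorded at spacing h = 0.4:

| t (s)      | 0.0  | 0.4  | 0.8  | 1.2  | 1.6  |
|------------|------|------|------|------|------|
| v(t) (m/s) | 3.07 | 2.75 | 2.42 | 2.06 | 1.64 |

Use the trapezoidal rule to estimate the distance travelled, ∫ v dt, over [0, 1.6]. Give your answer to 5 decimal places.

3.83400

h = 0.4, n = 4.
(h/2)·[y₀ + 2y₁ + 2y₂ + 2y₃ + y₄] = 0.2·(19.17) = 3.83400.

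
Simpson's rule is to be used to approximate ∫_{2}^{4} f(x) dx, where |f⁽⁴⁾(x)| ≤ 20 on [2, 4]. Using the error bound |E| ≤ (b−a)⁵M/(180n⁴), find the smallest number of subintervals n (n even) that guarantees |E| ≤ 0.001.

8

Need 640/(180n⁴) ≤ 0.001.
n⁴ ≥ 640/(180·0.001) = 3555.56 ⇒ n ≥ 7.7219, so the smallest even n is 8. (n must be even for Simpson's rule.)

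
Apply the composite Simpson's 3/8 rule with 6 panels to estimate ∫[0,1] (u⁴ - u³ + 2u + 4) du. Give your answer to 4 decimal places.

4.9502

h = (1 − 0)/6 = 0.166667.
Nodes u₀,…,u₆ = 0, 0.166667, 0.333333, 0.5, 0.666667, 0.833333, 1.
f(u) = u⁴ - u³ + 2u + 4: f₀=4, f₁=4.329475, f₂=4.641975, f₃=4.9375, f₄=5.234568, f₅=5.570216, f₆=6.
(3h/8)·[f₀ + 3f₁ + 3f₂ + 2f₃ + 3f₄ + 3f₅ + f₆] = 0.0625·(79.203704) = 4.9502.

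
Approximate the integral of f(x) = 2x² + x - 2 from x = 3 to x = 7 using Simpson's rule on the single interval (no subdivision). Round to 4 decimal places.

S = (b−a)/6 · [f(3) + 4f(5) + f(7)] = 0.666667·[19 + 4·53 + 103] = 222.6667.

222.6667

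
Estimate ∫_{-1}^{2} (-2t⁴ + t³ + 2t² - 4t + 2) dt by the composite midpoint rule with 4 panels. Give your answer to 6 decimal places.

-2.310059

h = (2 − (-1))/4 = 0.75.
Midpoints m₁,…,m₄ = -0.625, 0.125, 0.875, 1.625.
f(m₁)=4.73193359375, f(m₂)=1.53271484375, f(m₃)=-0.47119140625, f(m₄)=-8.87353515625.
h·[f(m₁) + f(m₂) + f(m₃) + f(m₄)] = 0.75·(-3.080078125) = -2.310059.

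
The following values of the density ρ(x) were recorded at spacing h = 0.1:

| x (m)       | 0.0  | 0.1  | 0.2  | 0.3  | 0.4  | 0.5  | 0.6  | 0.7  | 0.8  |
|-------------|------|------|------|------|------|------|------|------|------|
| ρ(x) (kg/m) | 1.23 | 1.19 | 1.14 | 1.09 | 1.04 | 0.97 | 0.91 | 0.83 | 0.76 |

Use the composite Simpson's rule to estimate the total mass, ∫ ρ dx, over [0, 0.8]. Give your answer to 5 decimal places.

h = 0.1, n = 8.
(h/3)·[y₀ + 4y₁ + 2y₂ + 4y₃ + 2y₄ + 4y₅ + 2y₆ + 4y₇ + y₈] = 0.033333·(24.49) = 0.81633.

0.81633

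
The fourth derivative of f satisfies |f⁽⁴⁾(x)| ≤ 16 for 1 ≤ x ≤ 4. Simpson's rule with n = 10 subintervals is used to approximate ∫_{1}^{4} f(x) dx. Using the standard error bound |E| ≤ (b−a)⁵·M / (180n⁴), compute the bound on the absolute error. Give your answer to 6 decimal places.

|E| ≤ (3)⁵·16 / (180·10⁴) = 3888/1800000 = 0.002160.

0.002160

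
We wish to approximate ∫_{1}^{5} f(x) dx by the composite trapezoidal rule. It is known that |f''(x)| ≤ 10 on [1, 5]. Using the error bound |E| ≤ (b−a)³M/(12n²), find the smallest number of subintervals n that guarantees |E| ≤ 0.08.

26

Need 640/(12n²) ≤ 0.08.
n² ≥ 640/(12·0.08) = 666.667 ⇒ n ≥ 25.8199, so the smallest n is 26.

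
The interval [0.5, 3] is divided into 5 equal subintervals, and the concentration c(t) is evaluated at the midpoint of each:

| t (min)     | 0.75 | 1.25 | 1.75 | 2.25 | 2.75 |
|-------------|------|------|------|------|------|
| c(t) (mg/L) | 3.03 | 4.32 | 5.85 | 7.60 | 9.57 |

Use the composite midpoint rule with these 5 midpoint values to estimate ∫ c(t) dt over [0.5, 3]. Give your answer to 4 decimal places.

h = 0.5, n = 5.
h·[y(m₁) + y(m₂) + y(m₃) + y(m₄) + y(m₅)] = 0.5·(30.37) = 15.1850.

15.1850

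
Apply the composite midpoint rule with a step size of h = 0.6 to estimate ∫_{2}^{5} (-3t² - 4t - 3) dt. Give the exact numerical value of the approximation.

h = (5 − 2)/5 = 0.6.
Midpoints m₁,…,m₅ = 2.3, 2.9, 3.5, 4.1, 4.7.
f(m₁)=-28.07, f(m₂)=-39.83, f(m₃)=-53.75, f(m₄)=-69.83, f(m₅)=-88.07.
h·[f(m₁) + f(m₂) + f(m₃) + f(m₄) + f(m₅)] = 0.6·(-279.55) = -167.73.

-167.73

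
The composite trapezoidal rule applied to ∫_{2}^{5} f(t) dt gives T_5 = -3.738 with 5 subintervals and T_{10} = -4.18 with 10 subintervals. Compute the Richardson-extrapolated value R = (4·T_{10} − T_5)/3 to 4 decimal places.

-4.3273

R = (4·T_{10} − T_5) / 3 = (4·(-4.18) − (-3.738))/3 = (-12.982)/3 = -4.3273.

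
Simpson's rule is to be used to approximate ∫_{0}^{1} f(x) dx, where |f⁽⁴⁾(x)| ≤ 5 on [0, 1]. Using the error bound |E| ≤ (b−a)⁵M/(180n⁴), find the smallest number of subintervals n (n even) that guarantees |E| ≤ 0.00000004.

30

Need 5/(180n⁴) ≤ 0.00000004.
n⁴ ≥ 5/(180·0.00000004) = 694444 ⇒ n ≥ 28.8675, so the smallest even n is 30. (n must be even for Simpson's rule.)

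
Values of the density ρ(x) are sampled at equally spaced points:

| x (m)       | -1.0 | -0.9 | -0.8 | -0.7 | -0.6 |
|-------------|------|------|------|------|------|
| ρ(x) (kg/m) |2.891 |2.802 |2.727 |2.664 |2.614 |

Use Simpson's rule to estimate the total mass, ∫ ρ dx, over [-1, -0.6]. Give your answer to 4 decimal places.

h = 0.1, n = 4.
(h/3)·[y₀ + 4y₁ + 2y₂ + 4y₃ + y₄] = 0.033333·(32.823) = 1.0941.

1.0941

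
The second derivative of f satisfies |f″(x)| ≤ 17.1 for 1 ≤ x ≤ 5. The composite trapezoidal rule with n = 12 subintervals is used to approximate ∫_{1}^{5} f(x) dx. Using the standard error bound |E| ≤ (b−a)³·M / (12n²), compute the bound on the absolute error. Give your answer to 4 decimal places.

0.6333

|E| ≤ (4)³·17.1 / (12·12²) = 1094.4/1728 = 0.6333.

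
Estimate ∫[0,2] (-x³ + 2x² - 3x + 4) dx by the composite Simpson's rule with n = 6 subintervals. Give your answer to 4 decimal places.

3.3333

h = (2 − 0)/6 = 0.333333.
Nodes x₀,…,x₆ = 0, 0.333333, 0.666667, 1, 1.333333, 1.666667, 2.
f(x) = -x³ + 2x² - 3x + 4: f₀=4, f₁=3.185185, f₂=2.592593, f₃=2, f₄=1.185185, f₅=-0.074074, f₆=-2.
(h/3)·[f₀ + 4f₁ + 2f₂ + 4f₃ + 2f₄ + 4f₅ + f₆] = 0.111111·(30) = 3.3333.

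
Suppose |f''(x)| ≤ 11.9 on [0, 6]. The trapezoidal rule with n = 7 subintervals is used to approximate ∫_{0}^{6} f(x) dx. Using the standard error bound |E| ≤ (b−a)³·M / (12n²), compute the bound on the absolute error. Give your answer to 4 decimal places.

4.3714

|E| ≤ (6)³·11.9 / (12·7²) = 2570.4/588 = 4.3714.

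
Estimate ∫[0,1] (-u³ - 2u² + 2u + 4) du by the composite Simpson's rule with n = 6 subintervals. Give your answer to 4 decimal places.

4.0833

h = (1 − 0)/6 = 0.166667.
Nodes u₀,…,u₆ = 0, 0.166667, 0.333333, 0.5, 0.666667, 0.833333, 1.
f(u) = -u³ - 2u² + 2u + 4: f₀=4, f₁=4.273148, f₂=4.407407, f₃=4.375, f₄=4.148148, f₅=3.699074, f₆=3.
(h/3)·[f₀ + 4f₁ + 2f₂ + 4f₃ + 2f₄ + 4f₅ + f₆] = 0.055556·(73.5) = 4.0833.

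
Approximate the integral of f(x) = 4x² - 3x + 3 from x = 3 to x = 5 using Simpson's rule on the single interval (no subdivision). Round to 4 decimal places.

S = (b−a)/6 · [f(3) + 4f(4) + f(5)] = 0.333333·[30 + 4·55 + 88] = 112.6667.

112.6667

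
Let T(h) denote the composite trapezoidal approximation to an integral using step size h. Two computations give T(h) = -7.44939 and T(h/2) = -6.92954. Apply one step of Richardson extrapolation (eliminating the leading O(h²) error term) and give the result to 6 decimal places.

R = (4·T(h/2) − T(h)) / 3 = (4·(-6.92954) − (-7.44939))/3 = (-20.26877)/3 = -6.756257.

-6.756257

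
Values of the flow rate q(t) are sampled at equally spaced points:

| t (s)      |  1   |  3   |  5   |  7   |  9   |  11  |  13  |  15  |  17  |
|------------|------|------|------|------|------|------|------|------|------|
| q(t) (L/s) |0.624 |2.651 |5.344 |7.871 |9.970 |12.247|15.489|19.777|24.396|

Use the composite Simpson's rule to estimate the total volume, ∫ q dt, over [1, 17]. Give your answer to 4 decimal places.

h = 2, n = 8.
(h/3)·[y₀ + 4y₁ + 2y₂ + 4y₃ + 2y₄ + 4y₅ + 2y₆ + 4y₇ + y₈] = 0.666667·(256.810) = 171.2067.

171.2067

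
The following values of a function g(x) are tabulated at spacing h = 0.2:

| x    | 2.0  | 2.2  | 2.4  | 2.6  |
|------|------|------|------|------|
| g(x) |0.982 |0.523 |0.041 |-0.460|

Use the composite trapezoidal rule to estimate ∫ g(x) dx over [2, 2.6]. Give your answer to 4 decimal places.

h = 0.2, n = 3.
(h/2)·[y₀ + 2y₁ + 2y₂ + y₃] = 0.1·(1.650) = 0.1650.

0.1650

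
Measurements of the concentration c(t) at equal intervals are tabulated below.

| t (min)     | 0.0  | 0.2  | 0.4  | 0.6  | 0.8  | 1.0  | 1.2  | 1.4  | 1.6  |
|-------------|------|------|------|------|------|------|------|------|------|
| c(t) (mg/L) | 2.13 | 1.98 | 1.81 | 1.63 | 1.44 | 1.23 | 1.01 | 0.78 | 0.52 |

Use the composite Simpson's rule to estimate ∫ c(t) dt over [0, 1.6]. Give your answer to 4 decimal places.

h = 0.2, n = 8.
(h/3)·[y₀ + 4y₁ + 2y₂ + 4y₃ + 2y₄ + 4y₅ + 2y₆ + 4y₇ + y₈] = 0.066667·(33.65) = 2.2433.

2.2433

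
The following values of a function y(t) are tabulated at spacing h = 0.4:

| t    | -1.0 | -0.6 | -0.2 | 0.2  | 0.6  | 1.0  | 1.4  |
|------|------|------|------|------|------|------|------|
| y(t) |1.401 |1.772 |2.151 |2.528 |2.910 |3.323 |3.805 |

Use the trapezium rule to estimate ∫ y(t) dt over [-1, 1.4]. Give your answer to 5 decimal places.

h = 0.4, n = 6.
(h/2)·[y₀ + 2y₁ + 2y₂ + 2y₃ + 2y₄ + 2y₅ + y₆] = 0.2·(30.574) = 6.11480.

6.11480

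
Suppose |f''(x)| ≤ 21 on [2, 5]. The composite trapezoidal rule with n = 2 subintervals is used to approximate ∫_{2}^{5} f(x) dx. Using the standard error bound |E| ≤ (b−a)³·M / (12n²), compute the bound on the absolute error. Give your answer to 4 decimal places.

|E| ≤ (3)³·21 / (12·2²) = 567/48 = 11.8125.

11.8125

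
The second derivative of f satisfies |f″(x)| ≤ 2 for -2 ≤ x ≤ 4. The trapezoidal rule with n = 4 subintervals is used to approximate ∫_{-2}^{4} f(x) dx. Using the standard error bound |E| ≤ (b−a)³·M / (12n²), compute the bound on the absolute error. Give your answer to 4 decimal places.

2.2500

|E| ≤ (6)³·2 / (12·4²) = 432/192 = 2.2500.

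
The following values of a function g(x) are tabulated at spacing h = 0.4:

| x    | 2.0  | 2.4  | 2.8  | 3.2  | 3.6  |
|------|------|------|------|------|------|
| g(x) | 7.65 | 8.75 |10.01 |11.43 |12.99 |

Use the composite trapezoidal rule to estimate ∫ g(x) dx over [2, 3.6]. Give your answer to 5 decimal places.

16.20400

h = 0.4, n = 4.
(h/2)·[y₀ + 2y₁ + 2y₂ + 2y₃ + y₄] = 0.2·(81.02) = 16.20400.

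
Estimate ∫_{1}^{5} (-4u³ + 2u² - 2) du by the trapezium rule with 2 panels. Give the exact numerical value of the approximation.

-640

h = (5 − 1)/2 = 2.
Nodes u₀,…,u₂ = 1, 3, 5.
f(u) = -4u³ + 2u² - 2: f₀=-4, f₁=-92, f₂=-452.
(h/2)·[f₀ + 2f₁ + f₂] = 1·(-640) = -640.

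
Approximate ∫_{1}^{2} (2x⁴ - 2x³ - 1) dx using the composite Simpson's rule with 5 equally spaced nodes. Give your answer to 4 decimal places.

3.9010

h = (2 − 1)/4 = 0.25.
Nodes x₀,…,x₄ = 1, 1.25, 1.5, 1.75, 2.
f(x) = 2x⁴ - 2x³ - 1: f₀=-1, f₁=-0.0234375, f₂=2.375, f₃=7.0390625, f₄=15.
(h/3)·[f₀ + 4f₁ + 2f₂ + 4f₃ + f₄] = 0.083333·(46.8125) = 3.9010.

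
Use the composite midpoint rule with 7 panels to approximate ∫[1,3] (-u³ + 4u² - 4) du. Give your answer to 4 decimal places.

h = (3 − 1)/7 = 0.285714.
Midpoints m₁,…,m₇ = 1.142857, 1.428571, 1.714286, 2, 2.285714, 2.571429, 2.857143.
f(m₁)=-0.268222, f(m₂)=1.247813, f(m₃)=2.717201, f(m₄)=4, f(m₅)=4.956268, f(m₆)=5.446064, f(m₇)=5.329446.
h·[f(m₁) + f(m₂) + f(m₃) + f(m₄) + f(m₅) + f(m₆) + f(m₇)] = 0.285714·(23.428571) = 6.6939.

6.6939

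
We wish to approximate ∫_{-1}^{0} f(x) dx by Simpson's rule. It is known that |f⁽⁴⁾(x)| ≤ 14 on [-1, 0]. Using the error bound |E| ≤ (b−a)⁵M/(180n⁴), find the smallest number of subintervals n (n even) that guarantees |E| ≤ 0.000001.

18

Need 14/(180n⁴) ≤ 0.000001.
n⁴ ≥ 14/(180·0.000001) = 77777.8 ⇒ n ≥ 16.6999, so the smallest even n is 18. (n must be even for Simpson's rule.)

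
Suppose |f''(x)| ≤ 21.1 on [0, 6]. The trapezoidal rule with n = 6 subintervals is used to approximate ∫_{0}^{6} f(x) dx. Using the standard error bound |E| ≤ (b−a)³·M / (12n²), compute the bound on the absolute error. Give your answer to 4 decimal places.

|E| ≤ (6)³·21.1 / (12·6²) = 4557.6/432 = 10.5500.

10.5500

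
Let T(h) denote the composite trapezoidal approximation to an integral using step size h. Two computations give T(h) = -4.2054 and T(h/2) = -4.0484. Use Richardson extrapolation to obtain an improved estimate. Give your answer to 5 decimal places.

-3.99607

R = (4·T(h/2) − T(h)) / 3 = (4·(-4.0484) − (-4.2054))/3 = (-11.9882)/3 = -3.99607.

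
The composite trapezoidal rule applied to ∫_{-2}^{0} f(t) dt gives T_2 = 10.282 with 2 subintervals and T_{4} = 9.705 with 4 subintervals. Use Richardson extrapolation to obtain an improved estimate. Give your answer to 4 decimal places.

R = (4·T_{4} − T_2) / 3 = (4·9.705 − 10.282)/3 = (28.538)/3 = 9.5127.

9.5127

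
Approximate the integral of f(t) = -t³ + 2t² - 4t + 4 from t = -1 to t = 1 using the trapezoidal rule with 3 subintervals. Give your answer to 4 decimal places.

h = (1 − (-1))/3 = 0.666667.
Nodes t₀,…,t₃ = -1, -0.333333, 0.333333, 1.
f(t) = -t³ + 2t² - 4t + 4: f₀=11, f₁=5.592593, f₂=2.851852, f₃=1.
(h/2)·[f₀ + 2f₁ + 2f₂ + f₃] = 0.333333·(28.888889) = 9.6296.

9.6296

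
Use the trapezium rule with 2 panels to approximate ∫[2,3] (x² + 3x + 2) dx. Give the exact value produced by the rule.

h = (3 − 2)/2 = 0.5.
Nodes x₀,…,x₂ = 2, 2.5, 3.
f(x) = x² + 3x + 2: f₀=12, f₁=15.75, f₂=20.
(h/2)·[f₀ + 2f₁ + f₂] = 0.25·(63.5) = 15.875.

15.875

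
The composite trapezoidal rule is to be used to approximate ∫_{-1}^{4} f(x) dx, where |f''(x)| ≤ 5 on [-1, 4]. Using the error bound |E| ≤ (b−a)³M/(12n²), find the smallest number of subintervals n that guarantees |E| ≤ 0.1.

Need 625/(12n²) ≤ 0.1.
n² ≥ 625/(12·0.1) = 520.833 ⇒ n ≥ 22.8218, so the smallest n is 23.

23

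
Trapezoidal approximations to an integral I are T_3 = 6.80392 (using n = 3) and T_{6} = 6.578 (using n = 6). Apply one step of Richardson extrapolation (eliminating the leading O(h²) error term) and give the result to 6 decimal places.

R = (4·T_{6} − T_3) / 3 = (4·6.578 − 6.80392)/3 = (19.50808)/3 = 6.502693.

6.502693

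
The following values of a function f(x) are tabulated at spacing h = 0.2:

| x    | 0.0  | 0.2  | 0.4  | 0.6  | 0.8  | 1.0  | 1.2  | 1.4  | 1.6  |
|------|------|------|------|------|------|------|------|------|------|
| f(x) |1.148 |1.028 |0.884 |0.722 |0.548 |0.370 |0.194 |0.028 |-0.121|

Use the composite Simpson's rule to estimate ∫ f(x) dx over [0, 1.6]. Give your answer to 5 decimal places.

h = 0.2, n = 8.
(h/3)·[y₀ + 4y₁ + 2y₂ + 4y₃ + 2y₄ + 4y₅ + 2y₆ + 4y₇ + y₈] = 0.066667·(12.871) = 0.85807.

0.85807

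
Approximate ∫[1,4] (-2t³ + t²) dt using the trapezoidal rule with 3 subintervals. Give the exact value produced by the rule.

-113.5

h = (4 − 1)/3 = 1.
Nodes t₀,…,t₃ = 1, 2, 3, 4.
f(t) = -2t³ + t²: f₀=-1, f₁=-12, f₂=-45, f₃=-112.
(h/2)·[f₀ + 2f₁ + 2f₂ + f₃] = 0.5·(-227) = -113.5.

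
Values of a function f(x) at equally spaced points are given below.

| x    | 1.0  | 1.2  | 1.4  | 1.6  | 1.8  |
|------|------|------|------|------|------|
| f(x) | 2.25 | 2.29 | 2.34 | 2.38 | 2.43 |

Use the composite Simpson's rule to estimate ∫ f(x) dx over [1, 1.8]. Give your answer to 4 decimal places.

h = 0.2, n = 4.
(h/3)·[y₀ + 4y₁ + 2y₂ + 4y₃ + y₄] = 0.066667·(28.04) = 1.8693.

1.8693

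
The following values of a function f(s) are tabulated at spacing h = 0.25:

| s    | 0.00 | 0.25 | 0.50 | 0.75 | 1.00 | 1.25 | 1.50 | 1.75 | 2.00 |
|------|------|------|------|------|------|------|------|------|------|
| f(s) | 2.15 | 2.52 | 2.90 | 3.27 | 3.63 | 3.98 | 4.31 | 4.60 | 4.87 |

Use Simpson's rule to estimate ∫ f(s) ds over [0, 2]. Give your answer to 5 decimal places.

7.18167

h = 0.25, n = 8.
(h/3)·[y₀ + 4y₁ + 2y₂ + 4y₃ + 2y₄ + 4y₅ + 2y₆ + 4y₇ + y₈] = 0.083333·(86.18) = 7.18167.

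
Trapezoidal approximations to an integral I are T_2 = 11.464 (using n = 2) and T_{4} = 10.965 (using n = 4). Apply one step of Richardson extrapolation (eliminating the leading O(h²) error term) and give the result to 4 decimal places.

10.7987

R = (4·T_{4} − T_2) / 3 = (4·10.965 − 11.464)/3 = (32.396)/3 = 10.7987.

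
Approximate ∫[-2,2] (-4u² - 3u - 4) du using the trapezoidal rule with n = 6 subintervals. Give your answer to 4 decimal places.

h = (2 − (-2))/6 = 0.666667.
Nodes u₀,…,u₆ = -2, -1.333333, -0.666667, 0, 0.666667, 1.333333, 2.
f(u) = -4u² - 3u - 4: f₀=-14, f₁=-7.111111, f₂=-3.777778, f₃=-4, f₄=-7.777778, f₅=-15.111111, f₆=-26.
(h/2)·[f₀ + 2f₁ + 2f₂ + 2f₃ + 2f₄ + 2f₅ + f₆] = 0.333333·(-115.555556) = -38.5185.

-38.5185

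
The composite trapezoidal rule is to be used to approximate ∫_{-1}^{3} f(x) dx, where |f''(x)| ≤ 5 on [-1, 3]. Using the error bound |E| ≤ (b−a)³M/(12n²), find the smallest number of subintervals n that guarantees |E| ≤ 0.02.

Need 320/(12n²) ≤ 0.02.
n² ≥ 320/(12·0.02) = 1333.33 ⇒ n ≥ 36.5148, so the smallest n is 37.

37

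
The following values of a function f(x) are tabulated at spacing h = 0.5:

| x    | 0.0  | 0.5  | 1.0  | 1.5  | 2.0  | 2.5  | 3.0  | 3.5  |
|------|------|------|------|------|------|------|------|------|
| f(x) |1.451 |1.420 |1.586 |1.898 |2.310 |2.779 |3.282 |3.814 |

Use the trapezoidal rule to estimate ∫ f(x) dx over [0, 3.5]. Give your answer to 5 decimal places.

h = 0.5, n = 7.
(h/2)·[y₀ + 2y₁ + 2y₂ + 2y₃ + 2y₄ + 2y₅ + 2y₆ + y₇] = 0.25·(31.815) = 7.95375.

7.95375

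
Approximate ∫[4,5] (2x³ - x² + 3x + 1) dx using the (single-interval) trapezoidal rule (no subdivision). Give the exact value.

T = (b−a)/2 · [f(4) + f(5)] = 0.5·[125 + 241] = 183.

183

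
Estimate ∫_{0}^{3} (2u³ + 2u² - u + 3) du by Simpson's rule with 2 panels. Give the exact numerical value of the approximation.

h = (3 − 0)/2 = 1.5.
Nodes u₀,…,u₂ = 0, 1.5, 3.
f(u) = 2u³ + 2u² - u + 3: f₀=3, f₁=12.75, f₂=72.
(h/3)·[f₀ + 4f₁ + f₂] = 0.5·(126) = 63.

63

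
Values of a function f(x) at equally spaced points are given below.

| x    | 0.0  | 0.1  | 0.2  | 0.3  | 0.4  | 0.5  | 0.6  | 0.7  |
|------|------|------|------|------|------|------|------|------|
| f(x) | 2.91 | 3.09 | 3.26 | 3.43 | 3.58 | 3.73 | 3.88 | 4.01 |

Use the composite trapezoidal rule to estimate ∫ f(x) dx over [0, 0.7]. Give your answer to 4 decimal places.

h = 0.1, n = 7.
(h/2)·[y₀ + 2y₁ + 2y₂ + 2y₃ + 2y₄ + 2y₅ + 2y₆ + y₇] = 0.05·(48.86) = 2.4430.

2.4430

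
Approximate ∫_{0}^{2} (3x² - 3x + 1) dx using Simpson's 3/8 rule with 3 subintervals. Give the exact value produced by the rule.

4

h = (2 − 0)/3 = 0.666667.
Nodes x₀,…,x₃ = 0, 0.666667, 1.333333, 2.
f(x) = 3x² - 3x + 1: f₀=1, f₁=0.333333, f₂=2.333333, f₃=7.
(3h/8)·[f₀ + 3f₁ + 3f₂ + f₃] = 0.25·(16) = 4.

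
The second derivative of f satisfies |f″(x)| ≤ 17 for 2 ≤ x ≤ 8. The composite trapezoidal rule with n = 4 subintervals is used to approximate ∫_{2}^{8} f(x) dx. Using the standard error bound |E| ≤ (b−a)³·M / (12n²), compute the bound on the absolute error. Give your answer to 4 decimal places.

|E| ≤ (6)³·17 / (12·4²) = 3672/192 = 19.1250.

19.1250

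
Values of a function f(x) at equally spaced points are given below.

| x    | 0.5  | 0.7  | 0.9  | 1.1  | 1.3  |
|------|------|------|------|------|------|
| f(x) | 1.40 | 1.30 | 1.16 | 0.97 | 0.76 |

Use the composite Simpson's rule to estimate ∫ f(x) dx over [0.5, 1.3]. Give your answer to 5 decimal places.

h = 0.2, n = 4.
(h/3)·[y₀ + 4y₁ + 2y₂ + 4y₃ + y₄] = 0.066667·(13.56) = 0.90400.

0.90400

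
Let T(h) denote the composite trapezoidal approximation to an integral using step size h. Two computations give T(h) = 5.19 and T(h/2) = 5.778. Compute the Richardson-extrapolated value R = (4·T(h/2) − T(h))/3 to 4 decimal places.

R = (4·T(h/2) − T(h)) / 3 = (4·5.778 − 5.19)/3 = (17.922)/3 = 5.9740.

5.9740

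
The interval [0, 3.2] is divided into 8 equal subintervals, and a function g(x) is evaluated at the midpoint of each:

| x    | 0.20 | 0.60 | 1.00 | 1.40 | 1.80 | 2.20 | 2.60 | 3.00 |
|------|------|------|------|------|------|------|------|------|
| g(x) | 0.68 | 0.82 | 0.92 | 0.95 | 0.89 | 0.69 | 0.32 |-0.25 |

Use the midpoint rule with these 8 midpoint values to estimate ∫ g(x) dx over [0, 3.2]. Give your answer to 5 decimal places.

2.00800

h = 0.4, n = 8.
h·[y(m₁) + y(m₂) + y(m₃) + y(m₄) + y(m₅) + y(m₆) + y(m₇) + y(m₈)] = 0.4·(5.02) = 2.00800.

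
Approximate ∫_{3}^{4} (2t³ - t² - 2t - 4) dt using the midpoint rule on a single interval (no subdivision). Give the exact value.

M = (b−a)·f(3.5) = 1·(62.5) = 62.5.

62.5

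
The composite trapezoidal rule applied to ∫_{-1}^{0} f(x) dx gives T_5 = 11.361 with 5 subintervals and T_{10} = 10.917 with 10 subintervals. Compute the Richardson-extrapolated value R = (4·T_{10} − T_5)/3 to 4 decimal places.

R = (4·T_{10} − T_5) / 3 = (4·10.917 − 11.361)/3 = (32.307)/3 = 10.7690.

10.7690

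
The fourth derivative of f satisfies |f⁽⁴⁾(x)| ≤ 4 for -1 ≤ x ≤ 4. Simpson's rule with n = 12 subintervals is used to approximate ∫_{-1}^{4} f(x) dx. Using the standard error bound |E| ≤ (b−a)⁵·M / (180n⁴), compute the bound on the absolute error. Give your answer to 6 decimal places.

|E| ≤ (5)⁵·4 / (180·12⁴) = 12500/3732480 = 0.003349.

0.003349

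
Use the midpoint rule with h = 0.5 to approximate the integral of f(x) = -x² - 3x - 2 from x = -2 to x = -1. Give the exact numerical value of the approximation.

0.1875

h = (-1 − (-2))/2 = 0.5.
Midpoints m₁,…,m₂ = -1.75, -1.25.
f(m₁)=0.1875, f(m₂)=0.1875.
h·[f(m₁) + f(m₂)] = 0.5·(0.375) = 0.1875.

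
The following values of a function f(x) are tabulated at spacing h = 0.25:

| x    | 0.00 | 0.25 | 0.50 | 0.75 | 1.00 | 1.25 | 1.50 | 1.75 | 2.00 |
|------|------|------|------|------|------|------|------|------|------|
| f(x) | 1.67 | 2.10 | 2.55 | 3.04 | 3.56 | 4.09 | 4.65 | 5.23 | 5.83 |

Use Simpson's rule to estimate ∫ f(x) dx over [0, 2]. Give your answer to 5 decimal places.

7.23833

h = 0.25, n = 8.
(h/3)·[y₀ + 4y₁ + 2y₂ + 4y₃ + 2y₄ + 4y₅ + 2y₆ + 4y₇ + y₈] = 0.083333·(86.86) = 7.23833.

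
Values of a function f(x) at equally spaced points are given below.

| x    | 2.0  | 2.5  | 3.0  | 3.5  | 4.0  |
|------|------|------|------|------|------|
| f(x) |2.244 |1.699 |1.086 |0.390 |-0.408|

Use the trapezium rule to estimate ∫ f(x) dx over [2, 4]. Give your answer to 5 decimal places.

2.04650

h = 0.5, n = 4.
(h/2)·[y₀ + 2y₁ + 2y₂ + 2y₃ + y₄] = 0.25·(8.186) = 2.04650.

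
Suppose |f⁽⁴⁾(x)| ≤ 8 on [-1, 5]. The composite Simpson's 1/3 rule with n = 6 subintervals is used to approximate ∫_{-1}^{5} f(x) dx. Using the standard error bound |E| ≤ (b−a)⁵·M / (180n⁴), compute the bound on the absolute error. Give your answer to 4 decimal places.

|E| ≤ (6)⁵·8 / (180·6⁴) = 62208/233280 = 0.2667.

0.2667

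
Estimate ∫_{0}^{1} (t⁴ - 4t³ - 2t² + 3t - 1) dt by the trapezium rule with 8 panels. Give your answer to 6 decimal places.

-0.982300

h = (1 − 0)/8 = 0.125.
Nodes t₀,…,t₈ = 0, 0.125, 0.25, 0.375, 0.5, 0.625, 0.75, 0.875, 1.
f(t) = t⁴ - 4t³ - 2t² + 3t - 1: f₀=-1, f₁=-0.663818359375, f₂=-0.43359375, f₃=-0.347412109375, f₄=-0.4375, f₅=-0.730224609375, f₆=-1.24609375, f₇=-1.999755859375, f₈=-3.
(h/2)·[f₀ + 2f₁ + 2f₂ + 2f₃ + 2f₄ + 2f₅ + 2f₆ + 2f₇ + f₈] = 0.0625·(-15.716796875) = -0.982300.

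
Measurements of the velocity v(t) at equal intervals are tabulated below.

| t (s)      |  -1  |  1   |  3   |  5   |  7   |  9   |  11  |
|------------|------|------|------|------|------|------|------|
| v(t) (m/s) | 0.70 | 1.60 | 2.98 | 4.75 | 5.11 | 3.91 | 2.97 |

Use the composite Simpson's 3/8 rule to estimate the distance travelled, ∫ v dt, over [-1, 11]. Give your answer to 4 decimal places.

h = 2, n = 6.
(3h/8)·[y₀ + 3y₁ + 3y₂ + 2y₃ + 3y₄ + 3y₅ + y₆] = 0.75·(53.97) = 40.4775.

40.4775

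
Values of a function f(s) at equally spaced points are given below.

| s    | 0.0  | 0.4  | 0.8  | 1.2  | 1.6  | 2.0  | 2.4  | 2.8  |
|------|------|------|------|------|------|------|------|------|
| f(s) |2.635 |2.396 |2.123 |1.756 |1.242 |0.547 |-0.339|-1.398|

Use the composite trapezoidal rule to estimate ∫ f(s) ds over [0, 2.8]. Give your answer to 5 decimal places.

h = 0.4, n = 7.
(h/2)·[y₀ + 2y₁ + 2y₂ + 2y₃ + 2y₄ + 2y₅ + 2y₆ + y₇] = 0.2·(16.687) = 3.33740.

3.33740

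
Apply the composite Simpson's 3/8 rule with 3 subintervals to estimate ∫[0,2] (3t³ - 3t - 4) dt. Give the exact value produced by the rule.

-2

h = (2 − 0)/3 = 0.666667.
Nodes t₀,…,t₃ = 0, 0.666667, 1.333333, 2.
f(t) = 3t³ - 3t - 4: f₀=-4, f₁=-5.111111, f₂=-0.888889, f₃=14.
(3h/8)·[f₀ + 3f₁ + 3f₂ + f₃] = 0.25·(-8) = -2.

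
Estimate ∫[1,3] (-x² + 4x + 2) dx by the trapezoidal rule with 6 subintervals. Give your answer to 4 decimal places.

h = (3 − 1)/6 = 0.333333.
Nodes x₀,…,x₆ = 1, 1.333333, 1.666667, 2, 2.333333, 2.666667, 3.
f(x) = -x² + 4x + 2: f₀=5, f₁=5.555556, f₂=5.888889, f₃=6, f₄=5.888889, f₅=5.555556, f₆=5.
(h/2)·[f₀ + 2f₁ + 2f₂ + 2f₃ + 2f₄ + 2f₅ + f₆] = 0.166667·(67.777778) = 11.2963.

11.2963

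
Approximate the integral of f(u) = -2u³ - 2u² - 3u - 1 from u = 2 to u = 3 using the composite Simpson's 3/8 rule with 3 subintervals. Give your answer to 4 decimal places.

h = (3 − 2)/3 = 0.333333.
Nodes u₀,…,u₃ = 2, 2.333333, 2.666667, 3.
f(u) = -2u³ - 2u² - 3u - 1: f₀=-31, f₁=-44.296296, f₂=-61.148148, f₃=-82.
(3h/8)·[f₀ + 3f₁ + 3f₂ + f₃] = 0.125·(-429.333333) = -53.6667.

-53.6667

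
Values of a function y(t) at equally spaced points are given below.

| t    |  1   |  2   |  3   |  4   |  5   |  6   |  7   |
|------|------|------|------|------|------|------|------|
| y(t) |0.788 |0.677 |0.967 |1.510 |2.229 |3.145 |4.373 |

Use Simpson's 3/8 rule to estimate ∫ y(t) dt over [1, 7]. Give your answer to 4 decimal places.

h = 1, n = 6.
(3h/8)·[y₀ + 3y₁ + 3y₂ + 2y₃ + 3y₄ + 3y₅ + y₆] = 0.375·(29.235) = 10.9631.

10.9631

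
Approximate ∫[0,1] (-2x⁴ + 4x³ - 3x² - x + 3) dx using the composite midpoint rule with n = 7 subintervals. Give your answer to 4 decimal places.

h = (1 − 0)/7 = 0.142857.
Midpoints m₁,…,m₇ = 0.071429, 0.214286, 0.357143, 0.5, 0.642857, 0.785714, 0.928571.
f(m₁)=2.914671, f(m₂)=2.683101, f(m₃)=2.409881, f(m₄)=2.125, f(m₅)=1.838453, f(m₆)=1.540244, f(m₇)=1.200385.
h·[f(m₁) + f(m₂) + f(m₃) + f(m₄) + f(m₅) + f(m₆) + f(m₇)] = 0.142857·(14.711735) = 2.1017.

2.1017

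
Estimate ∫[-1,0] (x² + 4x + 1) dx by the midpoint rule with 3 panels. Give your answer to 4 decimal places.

-0.6759

h = (0 − (-1))/3 = 0.333333.
Midpoints m₁,…,m₃ = -0.833333, -0.5, -0.166667.
f(m₁)=-1.638889, f(m₂)=-0.75, f(m₃)=0.361111.
h·[f(m₁) + f(m₂) + f(m₃)] = 0.333333·(-2.027778) = -0.6759.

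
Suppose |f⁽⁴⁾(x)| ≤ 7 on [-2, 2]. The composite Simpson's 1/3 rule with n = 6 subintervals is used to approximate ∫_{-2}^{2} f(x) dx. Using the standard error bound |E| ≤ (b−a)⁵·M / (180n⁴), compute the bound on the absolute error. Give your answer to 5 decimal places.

0.03073

|E| ≤ (4)⁵·7 / (180·6⁴) = 7168/233280 = 0.03073.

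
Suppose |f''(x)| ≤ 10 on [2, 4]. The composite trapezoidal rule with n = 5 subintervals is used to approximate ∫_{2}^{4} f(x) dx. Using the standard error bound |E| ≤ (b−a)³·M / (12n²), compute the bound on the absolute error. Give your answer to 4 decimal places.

0.2667

|E| ≤ (2)³·10 / (12·5²) = 80/300 = 0.2667.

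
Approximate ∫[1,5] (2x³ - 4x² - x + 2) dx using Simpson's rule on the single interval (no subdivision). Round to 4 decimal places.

142.6667

S = (b−a)/6 · [f(1) + 4f(3) + f(5)] = 0.666667·[(-1) + 4·17 + 147] = 142.6667.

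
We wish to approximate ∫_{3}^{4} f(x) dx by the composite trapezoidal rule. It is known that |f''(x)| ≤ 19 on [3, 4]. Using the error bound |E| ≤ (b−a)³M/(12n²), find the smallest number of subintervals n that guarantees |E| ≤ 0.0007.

48

Need 19/(12n²) ≤ 0.0007.
n² ≥ 19/(12·0.0007) = 2261.9 ⇒ n ≥ 47.5595, so the smallest n is 48.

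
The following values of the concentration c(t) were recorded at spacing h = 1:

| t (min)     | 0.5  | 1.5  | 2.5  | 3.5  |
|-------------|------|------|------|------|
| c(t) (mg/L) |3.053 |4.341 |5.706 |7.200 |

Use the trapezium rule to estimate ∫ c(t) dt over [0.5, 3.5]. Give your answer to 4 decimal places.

h = 1, n = 3.
(h/2)·[y₀ + 2y₁ + 2y₂ + y₃] = 0.5·(30.347) = 15.1735.

15.1735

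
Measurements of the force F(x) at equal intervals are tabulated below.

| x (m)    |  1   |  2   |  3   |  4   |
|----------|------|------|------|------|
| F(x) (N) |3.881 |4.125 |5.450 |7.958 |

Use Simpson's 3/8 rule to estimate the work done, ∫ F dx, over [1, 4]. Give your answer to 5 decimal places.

15.21150

h = 1, n = 3.
(3h/8)·[y₀ + 3y₁ + 3y₂ + y₃] = 0.375·(40.564) = 15.21150.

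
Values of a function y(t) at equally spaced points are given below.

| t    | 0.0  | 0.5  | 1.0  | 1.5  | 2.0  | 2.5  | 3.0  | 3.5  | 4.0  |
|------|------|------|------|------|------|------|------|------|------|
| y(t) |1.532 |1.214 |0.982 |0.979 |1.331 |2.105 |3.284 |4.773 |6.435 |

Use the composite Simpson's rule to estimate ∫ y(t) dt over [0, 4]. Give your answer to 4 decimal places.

9.2408

h = 0.5, n = 8.
(h/3)·[y₀ + 4y₁ + 2y₂ + 4y₃ + 2y₄ + 4y₅ + 2y₆ + 4y₇ + y₈] = 0.166667·(55.445) = 9.2408.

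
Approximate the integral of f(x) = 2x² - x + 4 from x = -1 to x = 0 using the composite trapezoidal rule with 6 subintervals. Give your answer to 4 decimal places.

5.1759

h = (0 − (-1))/6 = 0.166667.
Nodes x₀,…,x₆ = -1, -0.833333, -0.666667, -0.5, -0.333333, -0.166667, 0.
f(x) = 2x² - x + 4: f₀=7, f₁=6.222222, f₂=5.555556, f₃=5, f₄=4.555556, f₅=4.222222, f₆=4.
(h/2)·[f₀ + 2f₁ + 2f₂ + 2f₃ + 2f₄ + 2f₅ + f₆] = 0.083333·(62.111111) = 5.1759.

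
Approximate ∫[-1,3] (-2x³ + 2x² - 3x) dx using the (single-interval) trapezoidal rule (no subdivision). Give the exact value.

-76

T = (b−a)/2 · [f(-1) + f(3)] = 2·[7 + (-45)] = -76.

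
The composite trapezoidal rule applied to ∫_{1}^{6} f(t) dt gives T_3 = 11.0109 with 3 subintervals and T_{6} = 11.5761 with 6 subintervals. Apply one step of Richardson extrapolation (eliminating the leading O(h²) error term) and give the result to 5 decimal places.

R = (4·T_{6} − T_3) / 3 = (4·11.5761 − 11.0109)/3 = (35.2935)/3 = 11.76450.

11.76450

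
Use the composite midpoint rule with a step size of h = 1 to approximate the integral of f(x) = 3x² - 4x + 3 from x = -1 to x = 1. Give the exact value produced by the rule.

7.5

h = (1 − (-1))/2 = 1.
Midpoints m₁,…,m₂ = -0.5, 0.5.
f(m₁)=5.75, f(m₂)=1.75.
h·[f(m₁) + f(m₂)] = 1·(7.5) = 7.5.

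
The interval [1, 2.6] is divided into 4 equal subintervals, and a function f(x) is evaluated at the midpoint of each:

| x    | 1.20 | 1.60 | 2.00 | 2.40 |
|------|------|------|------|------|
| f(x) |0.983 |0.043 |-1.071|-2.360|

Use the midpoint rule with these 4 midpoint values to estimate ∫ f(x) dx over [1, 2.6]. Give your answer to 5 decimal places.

h = 0.4, n = 4.
h·[y(m₁) + y(m₂) + y(m₃) + y(m₄)] = 0.4·(-2.405) = -0.96200.

-0.96200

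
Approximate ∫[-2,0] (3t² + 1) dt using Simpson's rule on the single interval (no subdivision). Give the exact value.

S = (b−a)/6 · [f(-2) + 4f(-1) + f(0)] = 0.333333·[13 + 4·4 + 1] = 10.

10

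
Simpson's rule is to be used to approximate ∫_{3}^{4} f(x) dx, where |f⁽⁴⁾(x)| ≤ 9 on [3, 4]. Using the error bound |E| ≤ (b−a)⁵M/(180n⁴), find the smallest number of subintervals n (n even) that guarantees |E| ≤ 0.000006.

10

Need 9/(180n⁴) ≤ 0.000006.
n⁴ ≥ 9/(180·0.000006) = 8333.33 ⇒ n ≥ 9.5544, so the smallest even n is 10. (n must be even for Simpson's rule.)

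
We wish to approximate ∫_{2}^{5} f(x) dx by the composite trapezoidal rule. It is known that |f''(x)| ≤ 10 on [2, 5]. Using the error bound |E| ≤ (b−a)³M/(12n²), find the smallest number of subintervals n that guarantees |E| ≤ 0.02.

Need 270/(12n²) ≤ 0.02.
n² ≥ 270/(12·0.02) = 1125 ⇒ n ≥ 33.5410, so the smallest n is 34.

34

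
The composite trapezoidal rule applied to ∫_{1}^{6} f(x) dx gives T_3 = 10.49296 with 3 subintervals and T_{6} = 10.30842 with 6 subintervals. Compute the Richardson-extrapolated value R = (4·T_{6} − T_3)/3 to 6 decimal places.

R = (4·T_{6} − T_3) / 3 = (4·10.30842 − 10.49296)/3 = (30.74072)/3 = 10.246907.

10.246907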